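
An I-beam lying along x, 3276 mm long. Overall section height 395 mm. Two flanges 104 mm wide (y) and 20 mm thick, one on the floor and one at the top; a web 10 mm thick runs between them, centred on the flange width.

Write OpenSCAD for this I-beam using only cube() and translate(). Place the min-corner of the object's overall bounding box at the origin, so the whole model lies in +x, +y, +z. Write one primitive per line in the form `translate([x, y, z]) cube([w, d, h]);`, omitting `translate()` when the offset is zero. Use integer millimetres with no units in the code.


cube([3276, 104, 20]);
translate([0, 47, 20]) cube([3276, 10, 355]);
translate([0, 0, 375]) cube([3276, 104, 20]);


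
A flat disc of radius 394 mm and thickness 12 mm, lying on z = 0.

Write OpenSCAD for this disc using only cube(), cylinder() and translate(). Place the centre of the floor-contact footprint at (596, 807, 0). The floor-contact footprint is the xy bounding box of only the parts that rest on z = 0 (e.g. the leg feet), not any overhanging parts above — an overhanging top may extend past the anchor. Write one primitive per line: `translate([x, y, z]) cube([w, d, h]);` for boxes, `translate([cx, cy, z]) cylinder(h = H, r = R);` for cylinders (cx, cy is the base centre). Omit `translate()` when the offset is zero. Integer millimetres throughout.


translate([596, 807, 0]) cylinder(h = 12, r = 394);


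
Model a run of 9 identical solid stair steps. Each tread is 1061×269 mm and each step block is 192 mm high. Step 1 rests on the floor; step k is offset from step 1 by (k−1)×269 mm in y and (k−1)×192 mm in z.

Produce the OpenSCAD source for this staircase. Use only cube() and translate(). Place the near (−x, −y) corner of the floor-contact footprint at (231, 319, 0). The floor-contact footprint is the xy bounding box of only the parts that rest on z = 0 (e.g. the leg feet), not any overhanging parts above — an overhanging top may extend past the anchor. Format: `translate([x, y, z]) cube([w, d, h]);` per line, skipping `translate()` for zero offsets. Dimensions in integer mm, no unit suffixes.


translate([231, 319, 0]) cube([1061, 269, 192]);
translate([231, 588, 192]) cube([1061, 269, 192]);
translate([231, 857, 384]) cube([1061, 269, 192]);
translate([231, 1126, 576]) cube([1061, 269, 192]);
translate([231, 1395, 768]) cube([1061, 269, 192]);
translate([231, 1664, 960]) cube([1061, 269, 192]);
translate([231, 1933, 1152]) cube([1061, 269, 192]);
translate([231, 2202, 1344]) cube([1061, 269, 192]);
translate([231, 2471, 1536]) cube([1061, 269, 192]);


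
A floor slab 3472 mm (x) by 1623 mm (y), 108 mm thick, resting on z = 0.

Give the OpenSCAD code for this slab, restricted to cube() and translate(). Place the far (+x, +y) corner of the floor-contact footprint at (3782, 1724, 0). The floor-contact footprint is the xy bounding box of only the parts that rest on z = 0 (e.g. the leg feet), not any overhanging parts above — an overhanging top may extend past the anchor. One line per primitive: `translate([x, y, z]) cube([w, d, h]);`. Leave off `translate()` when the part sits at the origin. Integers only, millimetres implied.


translate([310, 101, 0]) cube([3472, 1623, 108]);


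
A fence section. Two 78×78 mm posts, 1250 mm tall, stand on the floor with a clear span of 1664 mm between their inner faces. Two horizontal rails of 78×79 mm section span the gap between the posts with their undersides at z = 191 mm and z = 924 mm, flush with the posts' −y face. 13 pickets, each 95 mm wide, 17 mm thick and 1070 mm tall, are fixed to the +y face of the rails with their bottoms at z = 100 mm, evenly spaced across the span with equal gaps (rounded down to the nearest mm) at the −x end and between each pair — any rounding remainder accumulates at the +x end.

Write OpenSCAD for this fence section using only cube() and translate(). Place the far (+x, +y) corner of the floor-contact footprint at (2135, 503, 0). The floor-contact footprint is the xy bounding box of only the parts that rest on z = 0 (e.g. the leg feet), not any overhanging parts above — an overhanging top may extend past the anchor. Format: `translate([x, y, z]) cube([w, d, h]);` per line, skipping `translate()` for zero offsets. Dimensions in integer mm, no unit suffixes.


translate([315, 425, 0]) cube([78, 78, 1250]);
translate([2057, 425, 0]) cube([78, 78, 1250]);
translate([393, 425, 191]) cube([1664, 78, 79]);
translate([393, 425, 924]) cube([1664, 78, 79]);
translate([423, 503, 100]) cube([95, 17, 1070]);
translate([548, 503, 100]) cube([95, 17, 1070]);
translate([673, 503, 100]) cube([95, 17, 1070]);
translate([798, 503, 100]) cube([95, 17, 1070]);
translate([923, 503, 100]) cube([95, 17, 1070]);
translate([1048, 503, 100]) cube([95, 17, 1070]);
translate([1173, 503, 100]) cube([95, 17, 1070]);
translate([1298, 503, 100]) cube([95, 17, 1070]);
translate([1423, 503, 100]) cube([95, 17, 1070]);
translate([1548, 503, 100]) cube([95, 17, 1070]);
translate([1673, 503, 100]) cube([95, 17, 1070]);
translate([1798, 503, 100]) cube([95, 17, 1070]);
translate([1923, 503, 100]) cube([95, 17, 1070]);


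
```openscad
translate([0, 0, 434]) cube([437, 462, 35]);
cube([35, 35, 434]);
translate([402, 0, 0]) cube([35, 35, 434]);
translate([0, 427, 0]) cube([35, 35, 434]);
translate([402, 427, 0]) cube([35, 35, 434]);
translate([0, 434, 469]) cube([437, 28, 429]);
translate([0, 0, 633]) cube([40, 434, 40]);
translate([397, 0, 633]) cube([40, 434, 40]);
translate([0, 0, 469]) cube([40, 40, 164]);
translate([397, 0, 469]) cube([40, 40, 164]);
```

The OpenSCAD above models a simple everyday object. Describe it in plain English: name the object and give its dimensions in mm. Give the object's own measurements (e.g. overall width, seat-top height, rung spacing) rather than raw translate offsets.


A chair. The seat is a 437×462×35 mm slab with its top at z = 469 mm, on four 35×35 mm corner legs (flush with the seat edges, standing on z = 0). A flat backrest 28 mm thick, 429 mm tall, spans the full seat width and rises from the seat top along its +y edge, rear face flush with the rear of the seat. Two armrests of 40×40 mm section run along each side from the seat's front edge to the front of the backrest, top faces 204 mm above the seat top and outer faces flush with the seat's x-edges; a 40×40 mm post under the front of each armrest stands on the seat at the front corner.


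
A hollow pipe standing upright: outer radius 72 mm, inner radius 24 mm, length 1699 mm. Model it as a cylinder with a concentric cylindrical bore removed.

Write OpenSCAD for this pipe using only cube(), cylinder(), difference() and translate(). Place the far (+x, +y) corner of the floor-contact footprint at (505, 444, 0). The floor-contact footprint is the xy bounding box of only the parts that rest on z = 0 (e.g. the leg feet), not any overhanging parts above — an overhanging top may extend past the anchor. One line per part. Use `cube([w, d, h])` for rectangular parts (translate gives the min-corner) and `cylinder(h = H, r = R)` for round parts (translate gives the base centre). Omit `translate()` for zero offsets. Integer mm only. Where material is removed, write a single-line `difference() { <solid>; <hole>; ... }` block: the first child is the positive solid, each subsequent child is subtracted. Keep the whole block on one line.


difference() { translate([433, 372, 0]) cylinder(h = 1699, r = 72); translate([433, 372, 0]) cylinder(h = 1699, r = 24); }


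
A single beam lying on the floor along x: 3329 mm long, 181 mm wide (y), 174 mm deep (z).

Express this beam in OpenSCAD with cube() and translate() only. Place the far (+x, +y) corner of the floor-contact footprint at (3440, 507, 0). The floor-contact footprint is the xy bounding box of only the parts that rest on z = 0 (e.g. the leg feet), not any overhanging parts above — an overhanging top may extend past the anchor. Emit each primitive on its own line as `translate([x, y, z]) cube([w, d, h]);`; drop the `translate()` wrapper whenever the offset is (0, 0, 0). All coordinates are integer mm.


translate([111, 326, 0]) cube([3329, 181, 174]);


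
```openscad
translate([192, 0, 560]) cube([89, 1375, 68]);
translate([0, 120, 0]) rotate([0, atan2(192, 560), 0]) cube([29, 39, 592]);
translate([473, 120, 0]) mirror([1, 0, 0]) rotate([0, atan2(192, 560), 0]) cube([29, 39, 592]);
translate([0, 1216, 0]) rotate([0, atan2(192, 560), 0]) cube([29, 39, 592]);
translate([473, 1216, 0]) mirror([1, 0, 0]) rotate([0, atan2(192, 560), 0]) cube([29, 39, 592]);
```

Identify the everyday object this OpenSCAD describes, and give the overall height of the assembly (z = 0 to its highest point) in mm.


A sawhorse. The overall height is 628 mm.

A beam across two mirrored pairs of raked legs — a sawhorse. The beam's underside is at z = 560 (matching the legs' vertical rise in atan2(192, 560)) and the beam is 68 mm tall, so its top is at 560 + 68 = 628 mm. The raked legs top out at the beam's underside, so that is the highest point.


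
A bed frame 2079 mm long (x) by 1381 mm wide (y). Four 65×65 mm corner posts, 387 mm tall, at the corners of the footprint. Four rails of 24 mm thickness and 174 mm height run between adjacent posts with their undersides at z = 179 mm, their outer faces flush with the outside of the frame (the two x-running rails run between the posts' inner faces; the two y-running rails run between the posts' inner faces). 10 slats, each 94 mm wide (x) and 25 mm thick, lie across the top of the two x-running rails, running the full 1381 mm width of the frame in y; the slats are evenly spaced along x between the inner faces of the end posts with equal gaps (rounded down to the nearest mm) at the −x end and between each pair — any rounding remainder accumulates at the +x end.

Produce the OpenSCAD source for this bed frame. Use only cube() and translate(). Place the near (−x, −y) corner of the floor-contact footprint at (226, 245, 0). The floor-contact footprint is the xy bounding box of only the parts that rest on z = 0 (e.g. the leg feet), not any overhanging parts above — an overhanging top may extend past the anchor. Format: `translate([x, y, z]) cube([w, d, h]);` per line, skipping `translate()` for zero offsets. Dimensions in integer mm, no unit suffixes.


translate([226, 245, 0]) cube([65, 65, 387]);
translate([226, 1561, 0]) cube([65, 65, 387]);
translate([2240, 245, 0]) cube([65, 65, 387]);
translate([2240, 1561, 0]) cube([65, 65, 387]);
translate([291, 245, 179]) cube([1949, 24, 174]);
translate([291, 1602, 179]) cube([1949, 24, 174]);
translate([226, 310, 179]) cube([24, 1251, 174]);
translate([2281, 310, 179]) cube([24, 1251, 174]);
translate([382, 245, 353]) cube([94, 1381, 25]);
translate([567, 245, 353]) cube([94, 1381, 25]);
translate([752, 245, 353]) cube([94, 1381, 25]);
translate([937, 245, 353]) cube([94, 1381, 25]);
translate([1122, 245, 353]) cube([94, 1381, 25]);
translate([1307, 245, 353]) cube([94, 1381, 25]);
translate([1492, 245, 353]) cube([94, 1381, 25]);
translate([1677, 245, 353]) cube([94, 1381, 25]);
translate([1862, 245, 353]) cube([94, 1381, 25]);
translate([2047, 245, 353]) cube([94, 1381, 25]);


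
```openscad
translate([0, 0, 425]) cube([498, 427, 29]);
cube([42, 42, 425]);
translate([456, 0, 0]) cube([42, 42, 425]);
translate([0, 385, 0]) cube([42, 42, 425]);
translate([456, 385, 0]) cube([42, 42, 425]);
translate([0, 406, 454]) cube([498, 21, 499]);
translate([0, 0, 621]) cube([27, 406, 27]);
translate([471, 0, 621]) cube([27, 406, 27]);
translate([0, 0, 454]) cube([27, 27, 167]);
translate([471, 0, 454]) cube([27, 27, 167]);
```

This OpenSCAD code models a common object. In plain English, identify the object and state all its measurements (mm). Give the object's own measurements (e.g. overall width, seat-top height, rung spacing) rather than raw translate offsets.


A chair. The seat is a 498×427×29 mm slab with its top at z = 454 mm, on four 42×42 mm corner legs (flush with the seat edges, standing on z = 0). A flat backrest 21 mm thick, 499 mm tall, spans the full seat width and rises from the seat top along its +y edge, rear face flush with the rear of the seat. Two armrests of 27×27 mm section run along each side from the seat's front edge to the front of the backrest, top faces 194 mm above the seat top and outer faces flush with the seat's x-edges; a 27×27 mm post under the front of each armrest stands on the seat at the front corner.


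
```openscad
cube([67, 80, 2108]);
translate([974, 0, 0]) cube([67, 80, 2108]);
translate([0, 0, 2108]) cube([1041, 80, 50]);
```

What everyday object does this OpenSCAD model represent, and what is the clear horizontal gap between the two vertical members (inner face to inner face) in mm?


A door frame. The clear opening width is 907 mm.

Two 2108 mm tall posts with a header on top — a door frame. The left jamb is 67 mm wide at x = 0; the right jamb starts at x = 974. The clear opening is 974 − 67 = 907 mm.


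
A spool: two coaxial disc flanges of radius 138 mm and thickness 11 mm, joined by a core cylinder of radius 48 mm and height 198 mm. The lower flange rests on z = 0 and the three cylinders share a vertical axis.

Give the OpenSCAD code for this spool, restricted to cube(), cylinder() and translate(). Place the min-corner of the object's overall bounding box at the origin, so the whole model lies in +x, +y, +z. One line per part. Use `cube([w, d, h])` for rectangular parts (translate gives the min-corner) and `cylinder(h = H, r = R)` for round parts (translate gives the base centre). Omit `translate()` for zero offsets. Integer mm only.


translate([138, 138, 0]) cylinder(h = 11, r = 138);
translate([138, 138, 11]) cylinder(h = 198, r = 48);
translate([138, 138, 209]) cylinder(h = 11, r = 138);


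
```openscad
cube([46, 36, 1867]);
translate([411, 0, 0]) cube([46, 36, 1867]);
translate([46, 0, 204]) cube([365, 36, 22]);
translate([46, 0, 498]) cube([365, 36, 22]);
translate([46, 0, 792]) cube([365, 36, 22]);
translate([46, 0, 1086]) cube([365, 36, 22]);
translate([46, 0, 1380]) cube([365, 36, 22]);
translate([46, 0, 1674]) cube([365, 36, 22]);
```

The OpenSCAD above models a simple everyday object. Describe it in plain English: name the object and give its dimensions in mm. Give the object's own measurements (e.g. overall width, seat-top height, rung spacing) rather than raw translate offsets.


A straight ladder. Two 46×36 mm vertical rails, 1867 mm tall, stand 457 mm apart (outside-to-outside) with their front faces coplanar on the −y side. 6 rungs, each 36 mm deep and 22 mm tall, span between the inner faces of the rails, front faces flush with the rails. The lowest rung's underside is at z = 204 mm and rungs are spaced 294 mm apart (underside to underside).


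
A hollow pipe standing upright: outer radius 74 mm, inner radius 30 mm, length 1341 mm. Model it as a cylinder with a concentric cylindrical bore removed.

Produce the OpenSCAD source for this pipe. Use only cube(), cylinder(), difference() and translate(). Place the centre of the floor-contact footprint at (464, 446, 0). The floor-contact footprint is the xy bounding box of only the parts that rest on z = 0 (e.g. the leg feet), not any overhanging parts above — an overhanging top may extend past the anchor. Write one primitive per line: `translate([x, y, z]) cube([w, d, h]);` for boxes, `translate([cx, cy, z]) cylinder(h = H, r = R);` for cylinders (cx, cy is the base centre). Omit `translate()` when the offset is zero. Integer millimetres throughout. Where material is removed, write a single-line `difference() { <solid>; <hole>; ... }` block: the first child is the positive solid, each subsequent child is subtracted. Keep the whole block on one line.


difference() { translate([464, 446, 0]) cylinder(h = 1341, r = 74); translate([464, 446, 0]) cylinder(h = 1341, r = 30); }


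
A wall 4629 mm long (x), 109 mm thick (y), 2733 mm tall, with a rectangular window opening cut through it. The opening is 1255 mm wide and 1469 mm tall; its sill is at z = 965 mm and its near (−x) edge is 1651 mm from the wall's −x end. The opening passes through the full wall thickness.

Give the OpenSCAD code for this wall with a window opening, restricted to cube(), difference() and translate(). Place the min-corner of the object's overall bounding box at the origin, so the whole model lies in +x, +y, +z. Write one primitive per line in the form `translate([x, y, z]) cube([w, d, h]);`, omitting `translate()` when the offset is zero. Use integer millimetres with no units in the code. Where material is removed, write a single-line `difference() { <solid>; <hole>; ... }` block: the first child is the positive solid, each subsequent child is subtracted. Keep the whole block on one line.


difference() { cube([4629, 109, 2733]); translate([1651, 0, 965]) cube([1255, 109, 1469]); }


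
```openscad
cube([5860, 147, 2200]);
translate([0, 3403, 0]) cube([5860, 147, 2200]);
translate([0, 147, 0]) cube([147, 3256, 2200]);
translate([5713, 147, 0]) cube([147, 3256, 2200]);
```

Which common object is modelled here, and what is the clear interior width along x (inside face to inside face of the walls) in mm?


A house (or room) frame. The interior width is 5566 mm.

Four 2200 mm walls enclosing a rectangle with no floor or roof — a room or house frame. Outside width is 5860 mm and wall thickness is 147 mm, so the interior width is 5860 − 2 × 147 = 5566 mm.


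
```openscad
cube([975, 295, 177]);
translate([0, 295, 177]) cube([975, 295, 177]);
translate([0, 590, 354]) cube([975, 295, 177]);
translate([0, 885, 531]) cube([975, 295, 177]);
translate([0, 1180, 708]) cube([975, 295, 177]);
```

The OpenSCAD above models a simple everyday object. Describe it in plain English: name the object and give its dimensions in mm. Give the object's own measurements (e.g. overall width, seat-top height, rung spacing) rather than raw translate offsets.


A straight staircase of 5 solid steps. Each step is 975 mm wide (x), 295 mm deep (y, the going) and 177 mm tall (the rise). The first step rests on the floor; each subsequent step sits one going further in +y and one rise higher in +z, directly behind and above the previous step with no overlap.


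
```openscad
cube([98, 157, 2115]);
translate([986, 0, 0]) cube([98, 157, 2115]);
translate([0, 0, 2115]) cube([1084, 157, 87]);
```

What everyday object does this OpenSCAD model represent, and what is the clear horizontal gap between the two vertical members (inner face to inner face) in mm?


A door frame. The clear opening width is 888 mm.

Two 2115 mm tall posts with a header on top — a door frame. The left jamb is 98 mm wide at x = 0; the right jamb starts at x = 986. The clear opening is 986 − 98 = 888 mm.


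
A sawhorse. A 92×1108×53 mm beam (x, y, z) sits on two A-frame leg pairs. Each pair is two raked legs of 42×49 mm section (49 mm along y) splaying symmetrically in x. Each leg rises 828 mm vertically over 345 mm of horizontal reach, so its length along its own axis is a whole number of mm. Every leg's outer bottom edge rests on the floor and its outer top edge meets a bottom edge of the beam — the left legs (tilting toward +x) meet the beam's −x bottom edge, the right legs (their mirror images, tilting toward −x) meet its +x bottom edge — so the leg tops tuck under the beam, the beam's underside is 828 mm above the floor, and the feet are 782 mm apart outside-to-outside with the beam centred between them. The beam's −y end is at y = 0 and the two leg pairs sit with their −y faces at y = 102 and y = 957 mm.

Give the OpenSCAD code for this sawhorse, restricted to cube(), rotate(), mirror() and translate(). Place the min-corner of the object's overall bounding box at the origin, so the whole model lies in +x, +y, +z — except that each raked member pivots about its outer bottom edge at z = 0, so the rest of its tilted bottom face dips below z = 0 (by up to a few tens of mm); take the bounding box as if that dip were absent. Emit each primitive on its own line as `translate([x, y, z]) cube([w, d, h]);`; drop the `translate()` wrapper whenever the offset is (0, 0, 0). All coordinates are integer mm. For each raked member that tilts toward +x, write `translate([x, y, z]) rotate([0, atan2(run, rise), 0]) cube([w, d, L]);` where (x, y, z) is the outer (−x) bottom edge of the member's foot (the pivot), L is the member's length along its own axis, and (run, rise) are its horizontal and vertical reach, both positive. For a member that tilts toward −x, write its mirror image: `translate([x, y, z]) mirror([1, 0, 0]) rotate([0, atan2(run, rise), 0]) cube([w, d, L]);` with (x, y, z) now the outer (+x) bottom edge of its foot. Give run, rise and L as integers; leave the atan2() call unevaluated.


translate([345, 0, 828]) cube([92, 1108, 53]);
translate([0, 102, 0]) rotate([0, atan2(345, 828), 0]) cube([42, 49, 897]);
translate([782, 102, 0]) mirror([1, 0, 0]) rotate([0, atan2(345, 828), 0]) cube([42, 49, 897]);
translate([0, 957, 0]) rotate([0, atan2(345, 828), 0]) cube([42, 49, 897]);
translate([782, 957, 0]) mirror([1, 0, 0]) rotate([0, atan2(345, 828), 0]) cube([42, 49, 897]);


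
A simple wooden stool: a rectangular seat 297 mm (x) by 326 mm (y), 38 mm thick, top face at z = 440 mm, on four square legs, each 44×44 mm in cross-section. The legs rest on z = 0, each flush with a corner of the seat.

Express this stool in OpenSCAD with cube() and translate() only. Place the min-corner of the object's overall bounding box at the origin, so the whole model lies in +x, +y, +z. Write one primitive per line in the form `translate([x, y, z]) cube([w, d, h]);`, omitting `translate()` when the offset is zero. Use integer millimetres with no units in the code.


translate([0, 0, 402]) cube([297, 326, 38]);
cube([44, 44, 402]);
translate([253, 0, 0]) cube([44, 44, 402]);
translate([0, 282, 0]) cube([44, 44, 402]);
translate([253, 282, 0]) cube([44, 44, 402]);


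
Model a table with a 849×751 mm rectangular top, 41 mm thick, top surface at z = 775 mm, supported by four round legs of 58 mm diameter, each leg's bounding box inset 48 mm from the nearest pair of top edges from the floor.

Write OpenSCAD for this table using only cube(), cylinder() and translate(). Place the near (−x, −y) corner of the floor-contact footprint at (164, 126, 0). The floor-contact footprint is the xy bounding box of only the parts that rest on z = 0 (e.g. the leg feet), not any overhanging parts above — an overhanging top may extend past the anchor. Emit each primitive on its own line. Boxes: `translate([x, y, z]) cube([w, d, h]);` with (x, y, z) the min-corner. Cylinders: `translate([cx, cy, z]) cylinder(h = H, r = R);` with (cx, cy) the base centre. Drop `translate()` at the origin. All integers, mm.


translate([116, 78, 734]) cube([849, 751, 41]);
translate([193, 155, 0]) cylinder(h = 734, r = 29);
translate([888, 155, 0]) cylinder(h = 734, r = 29);
translate([193, 752, 0]) cylinder(h = 734, r = 29);
translate([888, 752, 0]) cylinder(h = 734, r = 29);


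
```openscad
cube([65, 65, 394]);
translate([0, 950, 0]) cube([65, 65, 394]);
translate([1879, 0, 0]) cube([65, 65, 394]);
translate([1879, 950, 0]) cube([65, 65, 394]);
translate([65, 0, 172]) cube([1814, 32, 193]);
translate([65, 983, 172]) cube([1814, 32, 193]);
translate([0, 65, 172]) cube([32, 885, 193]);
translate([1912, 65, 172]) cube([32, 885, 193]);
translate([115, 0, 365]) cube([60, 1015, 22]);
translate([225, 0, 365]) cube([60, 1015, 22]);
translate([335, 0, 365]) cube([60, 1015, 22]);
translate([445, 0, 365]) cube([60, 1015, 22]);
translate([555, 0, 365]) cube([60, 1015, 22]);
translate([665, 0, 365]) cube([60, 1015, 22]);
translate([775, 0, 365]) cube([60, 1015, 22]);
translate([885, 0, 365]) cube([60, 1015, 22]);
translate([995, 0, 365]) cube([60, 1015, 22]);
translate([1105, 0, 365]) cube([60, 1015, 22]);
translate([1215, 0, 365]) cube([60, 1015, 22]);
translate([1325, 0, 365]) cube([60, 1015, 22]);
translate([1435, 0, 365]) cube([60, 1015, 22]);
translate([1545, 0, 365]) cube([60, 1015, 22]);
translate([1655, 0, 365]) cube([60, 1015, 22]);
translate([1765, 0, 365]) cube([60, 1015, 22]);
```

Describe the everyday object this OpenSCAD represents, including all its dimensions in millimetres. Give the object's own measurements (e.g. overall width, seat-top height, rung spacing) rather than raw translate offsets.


A bed frame 1944 mm long (x) by 1015 mm wide (y). Four 65×65 mm corner posts, 394 mm tall, at the corners of the footprint. Four rails of 32 mm thickness and 193 mm height run between adjacent posts with their undersides at z = 172 mm, their outer faces flush with the outside of the frame (the two x-running rails run between the posts' inner faces; the two y-running rails run between the posts' inner faces). 16 slats, each 60 mm wide (x) and 22 mm thick, lie across the top of the two x-running rails, running the full 1015 mm width of the frame in y; along x they sit between the end posts with a 50 mm gap after the −x posts and between neighbouring slats, leaving 54 mm before the +x posts.


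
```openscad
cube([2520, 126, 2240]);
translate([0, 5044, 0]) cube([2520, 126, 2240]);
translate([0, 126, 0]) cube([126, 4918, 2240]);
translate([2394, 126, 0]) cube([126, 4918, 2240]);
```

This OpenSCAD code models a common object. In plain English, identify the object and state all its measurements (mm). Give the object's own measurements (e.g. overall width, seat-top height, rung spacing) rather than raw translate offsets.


The wall frame of a small rectangular building: four walls, each 2240 mm tall and 126 mm thick, enclosing a footprint 2520 mm (x) by 5170 mm (y) outside-to-outside, with no floor or roof. The front and back walls (the −y and +y sides) span the full width; the two side walls fit between them.


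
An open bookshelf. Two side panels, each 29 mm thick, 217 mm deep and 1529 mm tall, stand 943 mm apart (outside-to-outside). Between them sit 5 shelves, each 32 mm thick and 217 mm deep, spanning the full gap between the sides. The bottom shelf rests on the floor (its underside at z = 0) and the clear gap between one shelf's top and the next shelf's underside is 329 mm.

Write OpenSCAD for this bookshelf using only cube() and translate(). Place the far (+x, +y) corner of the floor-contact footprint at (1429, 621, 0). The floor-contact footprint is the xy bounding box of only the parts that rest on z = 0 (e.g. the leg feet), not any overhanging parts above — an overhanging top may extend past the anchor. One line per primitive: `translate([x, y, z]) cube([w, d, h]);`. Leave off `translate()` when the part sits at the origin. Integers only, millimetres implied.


translate([486, 404, 0]) cube([29, 217, 1529]);
translate([1400, 404, 0]) cube([29, 217, 1529]);
translate([515, 404, 0]) cube([885, 217, 32]);
translate([515, 404, 361]) cube([885, 217, 32]);
translate([515, 404, 722]) cube([885, 217, 32]);
translate([515, 404, 1083]) cube([885, 217, 32]);
translate([515, 404, 1444]) cube([885, 217, 32]);


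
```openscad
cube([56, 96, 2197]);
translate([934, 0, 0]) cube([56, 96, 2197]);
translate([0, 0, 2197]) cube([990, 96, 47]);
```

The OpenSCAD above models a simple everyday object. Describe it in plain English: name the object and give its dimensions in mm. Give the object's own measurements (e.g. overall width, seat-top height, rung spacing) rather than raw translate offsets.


A door frame. The clear opening is 878 mm wide and 2197 mm high. Two 56 mm wide jambs, 96 mm deep, stand either side of the opening from the floor to the top of the opening. A 47 mm thick head sits across the top of both jambs, spanning the full outside width of the frame.


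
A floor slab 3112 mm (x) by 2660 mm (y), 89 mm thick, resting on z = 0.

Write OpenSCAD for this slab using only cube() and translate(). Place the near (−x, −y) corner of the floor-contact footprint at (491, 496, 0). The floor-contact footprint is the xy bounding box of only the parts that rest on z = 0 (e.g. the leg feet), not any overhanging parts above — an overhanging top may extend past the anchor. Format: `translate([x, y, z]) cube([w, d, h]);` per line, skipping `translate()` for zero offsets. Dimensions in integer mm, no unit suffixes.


translate([491, 496, 0]) cube([3112, 2660, 89]);


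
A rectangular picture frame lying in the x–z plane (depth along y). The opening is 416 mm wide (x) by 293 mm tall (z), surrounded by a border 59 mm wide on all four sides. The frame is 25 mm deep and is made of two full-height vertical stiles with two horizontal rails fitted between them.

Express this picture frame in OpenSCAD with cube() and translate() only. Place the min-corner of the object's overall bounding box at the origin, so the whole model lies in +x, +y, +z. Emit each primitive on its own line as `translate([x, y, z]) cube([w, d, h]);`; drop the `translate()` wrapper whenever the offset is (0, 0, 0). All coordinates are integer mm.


cube([59, 25, 411]);
translate([475, 0, 0]) cube([59, 25, 411]);
translate([59, 0, 0]) cube([416, 25, 59]);
translate([59, 0, 352]) cube([416, 25, 59]);


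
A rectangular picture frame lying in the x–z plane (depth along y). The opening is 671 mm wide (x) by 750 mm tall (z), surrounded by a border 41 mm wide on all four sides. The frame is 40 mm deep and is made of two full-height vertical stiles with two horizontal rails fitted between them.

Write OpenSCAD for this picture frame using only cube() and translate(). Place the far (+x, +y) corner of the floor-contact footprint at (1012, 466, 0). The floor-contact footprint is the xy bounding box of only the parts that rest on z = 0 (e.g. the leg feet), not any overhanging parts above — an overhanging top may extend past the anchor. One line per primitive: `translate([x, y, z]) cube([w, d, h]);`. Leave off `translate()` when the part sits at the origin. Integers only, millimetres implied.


translate([259, 426, 0]) cube([41, 40, 832]);
translate([971, 426, 0]) cube([41, 40, 832]);
translate([300, 426, 0]) cube([671, 40, 41]);
translate([300, 426, 791]) cube([671, 40, 41]);


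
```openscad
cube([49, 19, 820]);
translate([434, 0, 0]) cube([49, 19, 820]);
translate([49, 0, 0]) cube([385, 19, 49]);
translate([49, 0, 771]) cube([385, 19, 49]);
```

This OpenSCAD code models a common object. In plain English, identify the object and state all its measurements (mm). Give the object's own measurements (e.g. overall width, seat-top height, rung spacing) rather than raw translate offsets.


A rectangular picture frame lying in the x–z plane (depth along y). The opening is 385 mm wide (x) by 722 mm tall (z), surrounded by a border 49 mm wide on all four sides. The frame is 19 mm deep and is made of two full-height vertical stiles with two horizontal rails fitted between them.


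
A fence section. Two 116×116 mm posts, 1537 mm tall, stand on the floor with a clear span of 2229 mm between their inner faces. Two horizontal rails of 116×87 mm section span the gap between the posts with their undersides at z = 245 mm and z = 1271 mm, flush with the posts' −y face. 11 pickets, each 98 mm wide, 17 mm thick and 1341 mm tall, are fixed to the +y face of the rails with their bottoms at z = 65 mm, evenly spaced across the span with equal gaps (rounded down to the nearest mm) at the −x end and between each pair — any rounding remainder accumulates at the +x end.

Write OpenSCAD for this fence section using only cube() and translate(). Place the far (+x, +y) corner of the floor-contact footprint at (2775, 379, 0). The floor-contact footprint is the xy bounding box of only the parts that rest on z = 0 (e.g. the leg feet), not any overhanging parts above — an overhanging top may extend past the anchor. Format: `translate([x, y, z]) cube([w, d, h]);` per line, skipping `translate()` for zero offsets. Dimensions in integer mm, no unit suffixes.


translate([314, 263, 0]) cube([116, 116, 1537]);
translate([2659, 263, 0]) cube([116, 116, 1537]);
translate([430, 263, 245]) cube([2229, 116, 87]);
translate([430, 263, 1271]) cube([2229, 116, 87]);
translate([525, 379, 65]) cube([98, 17, 1341]);
translate([718, 379, 65]) cube([98, 17, 1341]);
translate([911, 379, 65]) cube([98, 17, 1341]);
translate([1104, 379, 65]) cube([98, 17, 1341]);
translate([1297, 379, 65]) cube([98, 17, 1341]);
translate([1490, 379, 65]) cube([98, 17, 1341]);
translate([1683, 379, 65]) cube([98, 17, 1341]);
translate([1876, 379, 65]) cube([98, 17, 1341]);
translate([2069, 379, 65]) cube([98, 17, 1341]);
translate([2262, 379, 65]) cube([98, 17, 1341]);
translate([2455, 379, 65]) cube([98, 17, 1341]);


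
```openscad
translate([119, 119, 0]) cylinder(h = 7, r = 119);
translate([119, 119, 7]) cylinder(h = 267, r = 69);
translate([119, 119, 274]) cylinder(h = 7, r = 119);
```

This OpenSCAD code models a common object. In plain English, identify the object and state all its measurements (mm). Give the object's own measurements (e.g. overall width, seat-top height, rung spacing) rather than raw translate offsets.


A spool: two coaxial disc flanges of radius 119 mm and thickness 7 mm, joined by a core cylinder of radius 69 mm and height 267 mm. The lower flange rests on z = 0 and the three cylinders share a vertical axis.


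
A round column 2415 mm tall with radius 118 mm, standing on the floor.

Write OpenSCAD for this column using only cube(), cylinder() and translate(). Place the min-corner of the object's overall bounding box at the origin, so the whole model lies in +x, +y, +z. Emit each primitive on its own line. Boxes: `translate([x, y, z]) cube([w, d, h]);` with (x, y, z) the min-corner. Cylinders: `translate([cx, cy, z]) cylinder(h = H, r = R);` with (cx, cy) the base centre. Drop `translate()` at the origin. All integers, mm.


translate([118, 118, 0]) cylinder(h = 2415, r = 118);


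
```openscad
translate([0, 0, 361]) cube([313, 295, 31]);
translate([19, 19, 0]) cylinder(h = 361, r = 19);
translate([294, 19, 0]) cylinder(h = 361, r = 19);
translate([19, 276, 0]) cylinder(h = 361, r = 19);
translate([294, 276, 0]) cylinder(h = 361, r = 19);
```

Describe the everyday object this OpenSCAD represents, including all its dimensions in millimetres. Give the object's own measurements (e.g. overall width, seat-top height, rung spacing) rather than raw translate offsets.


A simple wooden stool: a rectangular seat 313 mm (x) by 295 mm (y), 31 mm thick, top face at z = 392 mm, on four round legs, each 38 mm in diameter. The legs rest on z = 0, each leg's axis is inset half a diameter from the nearest pair of seat edges (so the leg's bounding box is flush with the corner).


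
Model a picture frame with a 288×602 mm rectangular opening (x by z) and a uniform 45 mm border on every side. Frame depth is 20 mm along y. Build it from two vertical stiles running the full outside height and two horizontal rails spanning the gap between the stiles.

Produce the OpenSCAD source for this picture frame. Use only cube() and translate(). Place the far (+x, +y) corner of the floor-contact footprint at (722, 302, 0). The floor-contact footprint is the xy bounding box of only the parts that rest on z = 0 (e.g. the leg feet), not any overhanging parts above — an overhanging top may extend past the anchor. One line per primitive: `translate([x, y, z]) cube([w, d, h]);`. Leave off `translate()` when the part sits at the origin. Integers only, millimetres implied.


translate([344, 282, 0]) cube([45, 20, 692]);
translate([677, 282, 0]) cube([45, 20, 692]);
translate([389, 282, 0]) cube([288, 20, 45]);
translate([389, 282, 647]) cube([288, 20, 45]);


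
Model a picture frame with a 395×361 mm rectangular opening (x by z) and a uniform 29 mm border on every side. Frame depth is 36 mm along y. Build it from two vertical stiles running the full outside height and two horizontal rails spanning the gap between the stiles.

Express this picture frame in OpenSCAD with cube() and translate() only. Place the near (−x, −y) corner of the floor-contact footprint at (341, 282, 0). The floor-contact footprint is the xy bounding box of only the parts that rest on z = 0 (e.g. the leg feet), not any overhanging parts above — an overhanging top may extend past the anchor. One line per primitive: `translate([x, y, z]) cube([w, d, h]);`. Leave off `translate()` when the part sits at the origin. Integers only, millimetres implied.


translate([341, 282, 0]) cube([29, 36, 419]);
translate([765, 282, 0]) cube([29, 36, 419]);
translate([370, 282, 0]) cube([395, 36, 29]);
translate([370, 282, 390]) cube([395, 36, 29]);


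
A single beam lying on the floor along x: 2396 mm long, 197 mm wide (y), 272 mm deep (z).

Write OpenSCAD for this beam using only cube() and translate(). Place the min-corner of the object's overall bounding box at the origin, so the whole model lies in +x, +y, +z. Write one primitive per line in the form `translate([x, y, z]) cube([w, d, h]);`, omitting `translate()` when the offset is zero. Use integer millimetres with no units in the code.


cube([2396, 197, 272]);


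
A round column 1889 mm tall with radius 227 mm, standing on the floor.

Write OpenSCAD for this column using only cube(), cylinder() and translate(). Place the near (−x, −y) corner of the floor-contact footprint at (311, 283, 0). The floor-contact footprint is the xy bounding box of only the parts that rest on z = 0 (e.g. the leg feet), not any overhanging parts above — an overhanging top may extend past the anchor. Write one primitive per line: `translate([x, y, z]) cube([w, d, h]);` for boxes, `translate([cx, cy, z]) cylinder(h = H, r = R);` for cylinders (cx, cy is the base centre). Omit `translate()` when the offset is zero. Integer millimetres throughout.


translate([538, 510, 0]) cylinder(h = 1889, r = 227);


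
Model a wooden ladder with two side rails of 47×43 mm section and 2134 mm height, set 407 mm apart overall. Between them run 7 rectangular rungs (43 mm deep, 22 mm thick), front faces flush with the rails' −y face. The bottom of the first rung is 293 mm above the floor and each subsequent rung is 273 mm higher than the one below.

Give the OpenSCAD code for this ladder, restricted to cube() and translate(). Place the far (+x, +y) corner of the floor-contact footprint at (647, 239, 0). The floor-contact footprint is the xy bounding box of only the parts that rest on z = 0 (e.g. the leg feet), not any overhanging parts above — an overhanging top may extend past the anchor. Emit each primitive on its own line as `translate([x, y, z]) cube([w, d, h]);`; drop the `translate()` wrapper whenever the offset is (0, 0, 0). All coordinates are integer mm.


translate([240, 196, 0]) cube([47, 43, 2134]);
translate([600, 196, 0]) cube([47, 43, 2134]);
translate([287, 196, 293]) cube([313, 43, 22]);
translate([287, 196, 566]) cube([313, 43, 22]);
translate([287, 196, 839]) cube([313, 43, 22]);
translate([287, 196, 1112]) cube([313, 43, 22]);
translate([287, 196, 1385]) cube([313, 43, 22]);
translate([287, 196, 1658]) cube([313, 43, 22]);
translate([287, 196, 1931]) cube([313, 43, 22]);


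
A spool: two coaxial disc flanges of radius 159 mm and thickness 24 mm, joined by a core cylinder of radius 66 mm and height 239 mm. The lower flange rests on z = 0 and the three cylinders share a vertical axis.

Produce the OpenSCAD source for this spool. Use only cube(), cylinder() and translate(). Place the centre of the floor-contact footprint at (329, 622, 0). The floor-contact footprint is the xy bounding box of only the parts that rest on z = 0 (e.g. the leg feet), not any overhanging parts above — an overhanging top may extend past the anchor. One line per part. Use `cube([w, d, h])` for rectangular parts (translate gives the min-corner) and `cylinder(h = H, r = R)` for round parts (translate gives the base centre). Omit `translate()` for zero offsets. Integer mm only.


translate([329, 622, 0]) cylinder(h = 24, r = 159);
translate([329, 622, 24]) cylinder(h = 239, r = 66);
translate([329, 622, 263]) cylinder(h = 24, r = 159);


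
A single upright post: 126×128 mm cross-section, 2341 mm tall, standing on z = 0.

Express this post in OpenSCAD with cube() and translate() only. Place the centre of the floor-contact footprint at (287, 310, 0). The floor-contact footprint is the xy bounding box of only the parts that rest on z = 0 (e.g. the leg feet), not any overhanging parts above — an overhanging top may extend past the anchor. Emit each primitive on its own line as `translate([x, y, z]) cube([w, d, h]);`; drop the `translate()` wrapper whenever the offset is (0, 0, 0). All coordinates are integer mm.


translate([224, 246, 0]) cube([126, 128, 2341]);
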